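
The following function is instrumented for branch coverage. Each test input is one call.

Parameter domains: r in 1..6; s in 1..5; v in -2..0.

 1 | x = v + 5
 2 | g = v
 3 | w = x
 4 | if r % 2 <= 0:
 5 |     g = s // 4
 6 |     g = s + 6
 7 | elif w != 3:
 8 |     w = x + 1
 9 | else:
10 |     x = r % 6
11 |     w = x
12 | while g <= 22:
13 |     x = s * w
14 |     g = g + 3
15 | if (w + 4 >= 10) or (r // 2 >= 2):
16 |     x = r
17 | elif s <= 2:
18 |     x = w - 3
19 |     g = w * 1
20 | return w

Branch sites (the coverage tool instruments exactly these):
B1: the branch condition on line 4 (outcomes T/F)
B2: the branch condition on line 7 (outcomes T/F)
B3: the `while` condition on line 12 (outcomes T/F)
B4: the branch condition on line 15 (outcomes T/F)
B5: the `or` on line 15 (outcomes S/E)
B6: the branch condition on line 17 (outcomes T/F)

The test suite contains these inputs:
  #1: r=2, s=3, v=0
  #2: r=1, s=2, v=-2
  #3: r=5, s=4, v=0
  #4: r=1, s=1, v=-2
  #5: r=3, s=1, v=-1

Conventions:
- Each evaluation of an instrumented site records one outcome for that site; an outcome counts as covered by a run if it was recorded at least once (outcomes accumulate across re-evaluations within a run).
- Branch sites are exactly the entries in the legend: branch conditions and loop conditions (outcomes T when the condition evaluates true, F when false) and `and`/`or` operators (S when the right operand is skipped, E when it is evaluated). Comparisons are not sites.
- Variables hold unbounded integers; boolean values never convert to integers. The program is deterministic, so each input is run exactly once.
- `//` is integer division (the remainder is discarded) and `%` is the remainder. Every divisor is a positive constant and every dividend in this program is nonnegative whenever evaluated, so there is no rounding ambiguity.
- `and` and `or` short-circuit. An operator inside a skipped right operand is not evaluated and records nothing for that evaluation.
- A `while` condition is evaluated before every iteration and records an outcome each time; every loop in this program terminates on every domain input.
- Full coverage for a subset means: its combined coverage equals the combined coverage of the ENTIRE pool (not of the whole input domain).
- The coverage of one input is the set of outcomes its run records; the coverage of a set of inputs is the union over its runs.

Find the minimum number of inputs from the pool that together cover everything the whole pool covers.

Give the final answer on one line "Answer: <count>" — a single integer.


run #1 (r=2, s=3, v=0) runs B1->T, B3->T, B3->T, B3->T, B3->T, B3->T, B3->F, B5->E, B4->F, B6->F; records B1=T, B3=T, B3=F, B4=F, B5=E, B6=F
run #2 (r=1, s=2, v=-2) runs B1->F, B2->F, B3->T, B3->T, B3->T, B3->T, B3->T, B3->T, B3->T, B3->T, B3->T, B3->F, B5->E, B4->F, ...; records B1=F, B2=F, B3=T, B3=F, B4=F, B5=E, B6=T
run #3 (r=5, s=4, v=0) runs B1->F, B2->T, B3->T, B3->T, B3->T, B3->T, B3->T, B3->T, B3->T, B3->T, B3->F, B5->S, B4->T; records B1=F, B2=T, B3=T, B3=F, B4=T, B5=S
run #4 (r=1, s=1, v=-2) runs B1->F, B2->F, B3->T, B3->T, B3->T, B3->T, B3->T, B3->T, B3->T, B3->T, B3->T, B3->F, B5->E, B4->F, ...; records B1=F, B2=F, B3=T, B3=F, B4=F, B5=E, B6=T
run #5 (r=3, s=1, v=-1) runs B1->F, B2->T, B3->T, B3->T, B3->T, B3->T, B3->T, B3->T, B3->T, B3->T, B3->F, B5->E, B4->F, B6->T; records B1=F, B2=T, B3=T, B3=F, B4=F, B5=E, B6=T
union over all inputs: B1=T, B1=F, B2=T, B2=F, B3=T, B3=F, B4=T, B4=F, B5=S, B5=E, B6=T, B6=F (12 outcomes)
checked all size-1 subsets: none covers 12 outcomes (max 7/12)
checked all size-2 subsets: none covers 12 outcomes (max 10/12)
the canonical winner is {1, 2, 3}: size 3, full 12-outcome coverage, earliest index list among size-3 covers
Answer: 3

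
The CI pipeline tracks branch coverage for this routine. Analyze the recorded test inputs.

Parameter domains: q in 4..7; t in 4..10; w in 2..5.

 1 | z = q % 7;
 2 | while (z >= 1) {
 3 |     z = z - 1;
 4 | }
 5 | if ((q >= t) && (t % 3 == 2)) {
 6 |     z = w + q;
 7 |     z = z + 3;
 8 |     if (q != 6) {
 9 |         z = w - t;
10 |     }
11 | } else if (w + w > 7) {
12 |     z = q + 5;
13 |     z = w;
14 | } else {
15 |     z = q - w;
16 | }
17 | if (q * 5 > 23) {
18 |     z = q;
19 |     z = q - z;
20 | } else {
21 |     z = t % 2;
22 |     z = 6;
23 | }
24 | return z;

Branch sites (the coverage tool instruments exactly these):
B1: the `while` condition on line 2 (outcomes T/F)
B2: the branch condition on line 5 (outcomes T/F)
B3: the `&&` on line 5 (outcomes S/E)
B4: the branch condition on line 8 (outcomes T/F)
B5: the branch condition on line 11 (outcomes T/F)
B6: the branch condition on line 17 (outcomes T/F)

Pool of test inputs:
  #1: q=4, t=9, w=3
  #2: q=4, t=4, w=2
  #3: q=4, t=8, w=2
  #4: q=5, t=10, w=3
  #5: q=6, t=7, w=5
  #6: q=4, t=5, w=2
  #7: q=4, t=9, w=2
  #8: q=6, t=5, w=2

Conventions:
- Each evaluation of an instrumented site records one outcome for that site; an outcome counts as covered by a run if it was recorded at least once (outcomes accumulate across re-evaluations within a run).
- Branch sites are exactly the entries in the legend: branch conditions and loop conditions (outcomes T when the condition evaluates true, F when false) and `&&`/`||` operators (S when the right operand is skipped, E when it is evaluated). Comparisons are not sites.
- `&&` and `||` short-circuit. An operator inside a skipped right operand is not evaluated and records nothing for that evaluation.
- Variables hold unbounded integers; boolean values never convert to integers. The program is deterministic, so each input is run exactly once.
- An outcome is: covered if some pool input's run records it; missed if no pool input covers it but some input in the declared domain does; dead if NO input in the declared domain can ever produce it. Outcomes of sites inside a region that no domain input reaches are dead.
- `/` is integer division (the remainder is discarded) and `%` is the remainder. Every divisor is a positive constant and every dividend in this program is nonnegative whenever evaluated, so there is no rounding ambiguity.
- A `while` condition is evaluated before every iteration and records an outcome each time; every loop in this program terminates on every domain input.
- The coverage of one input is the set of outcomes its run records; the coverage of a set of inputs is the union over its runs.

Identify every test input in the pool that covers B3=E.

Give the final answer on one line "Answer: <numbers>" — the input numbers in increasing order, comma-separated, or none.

input #1 (q=4, t=9, w=3): misses B3=E
input #2 (q=4, t=4, w=2): covers B3=E
input #3 (q=4, t=8, w=2): misses B3=E
input #4 (q=5, t=10, w=3): misses B3=E
input #5 (q=6, t=7, w=5): misses B3=E
input #6 (q=4, t=5, w=2): misses B3=E
input #7 (q=4, t=9, w=2): misses B3=E
input #8 (q=6, t=5, w=2): covers B3=E

Answer: 2, 8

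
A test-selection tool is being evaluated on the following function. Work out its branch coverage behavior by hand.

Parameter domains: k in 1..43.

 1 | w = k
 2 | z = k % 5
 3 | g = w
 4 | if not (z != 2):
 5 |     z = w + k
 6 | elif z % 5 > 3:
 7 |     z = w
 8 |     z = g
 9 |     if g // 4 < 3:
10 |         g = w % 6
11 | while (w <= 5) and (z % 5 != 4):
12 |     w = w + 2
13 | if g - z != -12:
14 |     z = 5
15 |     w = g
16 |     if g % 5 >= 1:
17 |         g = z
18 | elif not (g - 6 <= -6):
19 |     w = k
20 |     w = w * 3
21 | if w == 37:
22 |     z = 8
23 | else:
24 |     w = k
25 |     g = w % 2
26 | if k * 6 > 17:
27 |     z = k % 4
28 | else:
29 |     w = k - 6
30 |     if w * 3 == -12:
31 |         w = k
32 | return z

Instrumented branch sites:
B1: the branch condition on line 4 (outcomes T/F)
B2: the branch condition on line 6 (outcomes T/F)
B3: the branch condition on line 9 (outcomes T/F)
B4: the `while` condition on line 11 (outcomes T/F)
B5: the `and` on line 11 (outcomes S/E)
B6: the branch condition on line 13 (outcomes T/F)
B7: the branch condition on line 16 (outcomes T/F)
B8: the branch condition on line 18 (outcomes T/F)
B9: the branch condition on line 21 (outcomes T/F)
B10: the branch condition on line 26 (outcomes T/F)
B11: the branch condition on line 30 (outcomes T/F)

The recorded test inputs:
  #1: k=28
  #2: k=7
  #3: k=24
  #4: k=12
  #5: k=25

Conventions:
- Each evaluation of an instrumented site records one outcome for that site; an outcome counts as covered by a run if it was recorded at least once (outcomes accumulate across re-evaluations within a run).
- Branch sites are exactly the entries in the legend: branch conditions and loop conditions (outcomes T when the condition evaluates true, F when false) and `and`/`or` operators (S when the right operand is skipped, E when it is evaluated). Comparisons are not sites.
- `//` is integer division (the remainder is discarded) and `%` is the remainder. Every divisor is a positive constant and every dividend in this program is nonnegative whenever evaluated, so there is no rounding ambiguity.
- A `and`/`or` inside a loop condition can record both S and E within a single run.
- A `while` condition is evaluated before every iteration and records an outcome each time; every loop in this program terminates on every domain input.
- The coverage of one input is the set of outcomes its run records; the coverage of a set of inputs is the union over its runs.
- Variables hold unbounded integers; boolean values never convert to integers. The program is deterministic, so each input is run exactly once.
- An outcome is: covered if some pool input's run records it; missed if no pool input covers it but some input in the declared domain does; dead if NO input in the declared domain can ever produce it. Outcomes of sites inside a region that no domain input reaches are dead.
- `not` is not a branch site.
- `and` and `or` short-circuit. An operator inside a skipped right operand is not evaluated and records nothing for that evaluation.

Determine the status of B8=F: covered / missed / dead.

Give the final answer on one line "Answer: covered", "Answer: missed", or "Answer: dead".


no pool input records B8=F
checking all 43 inputs in the declared domain: B8=F is never recorded -> dead
Answer: dead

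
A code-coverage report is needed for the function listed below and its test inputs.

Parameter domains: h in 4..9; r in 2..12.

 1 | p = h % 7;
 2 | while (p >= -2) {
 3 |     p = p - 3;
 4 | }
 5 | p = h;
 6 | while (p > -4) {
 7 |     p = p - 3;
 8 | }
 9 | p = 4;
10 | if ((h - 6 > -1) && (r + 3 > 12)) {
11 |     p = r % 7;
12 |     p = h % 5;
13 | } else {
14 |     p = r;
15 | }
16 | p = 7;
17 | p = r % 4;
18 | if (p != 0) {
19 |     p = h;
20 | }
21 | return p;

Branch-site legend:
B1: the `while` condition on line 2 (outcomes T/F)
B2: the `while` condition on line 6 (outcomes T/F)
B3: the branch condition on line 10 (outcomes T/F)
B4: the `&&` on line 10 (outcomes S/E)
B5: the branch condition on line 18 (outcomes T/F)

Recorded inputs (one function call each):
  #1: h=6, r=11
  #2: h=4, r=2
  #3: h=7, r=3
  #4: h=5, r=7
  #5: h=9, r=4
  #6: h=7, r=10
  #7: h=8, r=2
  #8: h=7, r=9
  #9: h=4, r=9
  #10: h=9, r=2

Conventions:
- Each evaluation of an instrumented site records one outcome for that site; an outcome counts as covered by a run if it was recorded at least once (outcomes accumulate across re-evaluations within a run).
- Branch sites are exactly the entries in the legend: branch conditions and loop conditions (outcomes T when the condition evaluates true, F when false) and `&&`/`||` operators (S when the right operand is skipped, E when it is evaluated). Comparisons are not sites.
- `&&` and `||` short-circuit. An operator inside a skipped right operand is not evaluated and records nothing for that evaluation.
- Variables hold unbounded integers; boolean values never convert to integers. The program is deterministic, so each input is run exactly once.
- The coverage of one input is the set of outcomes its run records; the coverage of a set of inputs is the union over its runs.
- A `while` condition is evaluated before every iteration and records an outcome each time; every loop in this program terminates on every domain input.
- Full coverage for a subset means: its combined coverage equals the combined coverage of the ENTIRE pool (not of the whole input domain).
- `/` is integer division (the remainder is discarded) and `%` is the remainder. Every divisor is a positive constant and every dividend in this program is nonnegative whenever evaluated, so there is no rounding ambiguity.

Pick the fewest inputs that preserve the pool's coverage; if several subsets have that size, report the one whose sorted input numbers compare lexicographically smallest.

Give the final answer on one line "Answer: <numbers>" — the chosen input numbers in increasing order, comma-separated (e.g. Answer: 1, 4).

#1 (h=6, r=11) -> B1->T, B1->T, B1->T, B1->F, B2->T, B2->T, B2->T, B2->T, B2->F, B4->E, B3->T, B5->T; covered: B1=T, B1=F, B2=T, B2=F, B3=T, B4=E, B5=T
#2 (h=4, r=2) -> B1->T, B1->T, B1->T, B1->F, B2->T, B2->T, B2->T, B2->F, B4->S, B3->F, B5->T; covered: B1=T, B1=F, B2=T, B2=F, B3=F, B4=S, B5=T
#3 (h=7, r=3) -> B1->T, B1->F, B2->T, B2->T, B2->T, B2->T, B2->F, B4->E, B3->F, B5->T; covered: B1=T, B1=F, B2=T, B2=F, B3=F, B4=E, B5=T
#4 (h=5, r=7) -> B1->T, B1->T, B1->T, B1->F, B2->T, B2->T, B2->T, B2->F, B4->S, B3->F, B5->T; covered: B1=T, B1=F, B2=T, B2=F, B3=F, B4=S, B5=T
#5 (h=9, r=4) -> B1->T, B1->T, B1->F, B2->T, B2->T, B2->T, B2->T, B2->T, B2->F, B4->E, B3->F, B5->F; covered: B1=T, B1=F, B2=T, B2=F, B3=F, B4=E, B5=F
#6 (h=7, r=10) -> B1->T, B1->F, B2->T, B2->T, B2->T, B2->T, B2->F, B4->E, B3->T, B5->T; covered: B1=T, B1=F, B2=T, B2=F, B3=T, B4=E, B5=T
#7 (h=8, r=2) -> B1->T, B1->T, B1->F, B2->T, B2->T, B2->T, B2->T, B2->F, B4->E, B3->F, B5->T; covered: B1=T, B1=F, B2=T, B2=F, B3=F, B4=E, B5=T
#8 (h=7, r=9) -> B1->T, B1->F, B2->T, B2->T, B2->T, B2->T, B2->F, B4->E, B3->F, B5->T; covered: B1=T, B1=F, B2=T, B2=F, B3=F, B4=E, B5=T
#9 (h=4, r=9) -> B1->T, B1->T, B1->T, B1->F, B2->T, B2->T, B2->T, B2->F, B4->S, B3->F, B5->T; covered: B1=T, B1=F, B2=T, B2=F, B3=F, B4=S, B5=T
#10 (h=9, r=2) -> B1->T, B1->T, B1->F, B2->T, B2->T, B2->T, B2->T, B2->T, B2->F, B4->E, B3->F, B5->T; covered: B1=T, B1=F, B2=T, B2=F, B3=F, B4=E, B5=T
union over all inputs: B1=T, B1=F, B2=T, B2=F, B3=T, B3=F, B4=S, B4=E, B5=T, B5=F (10 outcomes)
no size-1 subset reaches all 10 outcomes (best union: 7/10)
no size-2 subset reaches all 10 outcomes (best union: 9/10)
at size 3, {1, 2, 5} reaches all 10 outcomes; every lexicographically earlier size-3 subset fails

Answer: 1, 2, 5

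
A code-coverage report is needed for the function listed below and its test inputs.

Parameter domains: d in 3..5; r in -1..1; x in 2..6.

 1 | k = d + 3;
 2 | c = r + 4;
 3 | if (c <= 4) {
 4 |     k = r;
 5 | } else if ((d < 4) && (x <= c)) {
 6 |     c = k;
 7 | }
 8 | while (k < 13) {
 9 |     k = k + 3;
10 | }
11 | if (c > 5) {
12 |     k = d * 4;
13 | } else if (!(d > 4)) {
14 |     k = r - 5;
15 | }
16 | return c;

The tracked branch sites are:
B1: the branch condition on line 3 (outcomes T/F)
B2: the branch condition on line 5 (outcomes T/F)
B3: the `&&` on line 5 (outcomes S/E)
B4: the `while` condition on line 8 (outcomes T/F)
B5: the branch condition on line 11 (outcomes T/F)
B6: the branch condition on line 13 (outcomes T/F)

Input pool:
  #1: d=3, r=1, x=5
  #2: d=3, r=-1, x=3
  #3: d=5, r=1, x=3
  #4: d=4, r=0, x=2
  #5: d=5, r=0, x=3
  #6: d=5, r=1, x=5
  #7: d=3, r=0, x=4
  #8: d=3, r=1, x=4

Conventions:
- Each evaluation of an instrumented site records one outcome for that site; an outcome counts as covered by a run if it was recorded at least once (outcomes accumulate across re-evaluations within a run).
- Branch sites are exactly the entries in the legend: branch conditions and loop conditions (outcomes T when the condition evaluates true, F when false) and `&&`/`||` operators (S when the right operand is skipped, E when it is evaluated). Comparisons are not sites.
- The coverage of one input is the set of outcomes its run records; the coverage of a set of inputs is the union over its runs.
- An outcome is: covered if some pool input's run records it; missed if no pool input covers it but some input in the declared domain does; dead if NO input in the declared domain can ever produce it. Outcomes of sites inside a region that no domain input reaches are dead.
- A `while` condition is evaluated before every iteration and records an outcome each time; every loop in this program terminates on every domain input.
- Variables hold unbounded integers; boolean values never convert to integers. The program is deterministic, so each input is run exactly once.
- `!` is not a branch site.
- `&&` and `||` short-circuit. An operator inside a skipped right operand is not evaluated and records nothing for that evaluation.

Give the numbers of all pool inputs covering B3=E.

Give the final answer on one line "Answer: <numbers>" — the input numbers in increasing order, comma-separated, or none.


input #1 (d=3, r=1, x=5): hits B3=E
input #2 (d=3, r=-1, x=3): never hits B3=E
input #3 (d=5, r=1, x=3): never hits B3=E
input #4 (d=4, r=0, x=2): never hits B3=E
input #5 (d=5, r=0, x=3): never hits B3=E
input #6 (d=5, r=1, x=5): never hits B3=E
input #7 (d=3, r=0, x=4): never hits B3=E
input #8 (d=3, r=1, x=4): hits B3=E
Answer: 1, 8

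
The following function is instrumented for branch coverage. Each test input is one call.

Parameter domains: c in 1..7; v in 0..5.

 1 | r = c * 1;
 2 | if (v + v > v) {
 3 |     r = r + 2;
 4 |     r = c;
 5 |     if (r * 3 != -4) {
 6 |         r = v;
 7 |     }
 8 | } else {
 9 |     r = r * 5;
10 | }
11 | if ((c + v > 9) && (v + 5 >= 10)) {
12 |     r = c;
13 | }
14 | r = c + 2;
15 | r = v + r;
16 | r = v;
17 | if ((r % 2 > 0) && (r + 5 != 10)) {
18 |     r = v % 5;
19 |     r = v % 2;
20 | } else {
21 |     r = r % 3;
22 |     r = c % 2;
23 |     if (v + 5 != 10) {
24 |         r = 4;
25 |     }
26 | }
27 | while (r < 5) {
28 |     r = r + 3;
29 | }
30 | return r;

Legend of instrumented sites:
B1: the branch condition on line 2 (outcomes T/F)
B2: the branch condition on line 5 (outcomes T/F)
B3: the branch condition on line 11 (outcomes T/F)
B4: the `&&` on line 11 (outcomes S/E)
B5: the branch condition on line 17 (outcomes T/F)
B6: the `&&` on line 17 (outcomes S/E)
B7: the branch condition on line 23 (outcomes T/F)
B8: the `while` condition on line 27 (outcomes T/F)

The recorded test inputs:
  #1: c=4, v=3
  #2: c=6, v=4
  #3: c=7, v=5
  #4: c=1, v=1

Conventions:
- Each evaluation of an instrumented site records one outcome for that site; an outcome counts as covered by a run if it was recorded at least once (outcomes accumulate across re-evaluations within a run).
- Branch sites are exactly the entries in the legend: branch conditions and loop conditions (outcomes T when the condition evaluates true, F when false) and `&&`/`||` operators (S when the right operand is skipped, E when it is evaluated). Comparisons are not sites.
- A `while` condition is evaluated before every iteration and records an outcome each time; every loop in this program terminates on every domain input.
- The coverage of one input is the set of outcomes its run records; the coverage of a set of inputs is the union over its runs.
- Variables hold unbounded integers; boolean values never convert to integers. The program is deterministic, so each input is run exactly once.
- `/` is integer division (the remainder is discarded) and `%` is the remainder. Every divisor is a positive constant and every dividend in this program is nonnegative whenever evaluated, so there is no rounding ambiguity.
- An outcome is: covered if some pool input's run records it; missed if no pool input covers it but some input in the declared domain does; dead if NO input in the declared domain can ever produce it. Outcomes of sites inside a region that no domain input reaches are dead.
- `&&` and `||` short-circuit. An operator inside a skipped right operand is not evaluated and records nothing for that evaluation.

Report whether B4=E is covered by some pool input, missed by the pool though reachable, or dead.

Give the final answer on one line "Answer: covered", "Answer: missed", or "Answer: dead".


B4=E is recorded by pool input(s) 2, 3 -> covered
Answer: covered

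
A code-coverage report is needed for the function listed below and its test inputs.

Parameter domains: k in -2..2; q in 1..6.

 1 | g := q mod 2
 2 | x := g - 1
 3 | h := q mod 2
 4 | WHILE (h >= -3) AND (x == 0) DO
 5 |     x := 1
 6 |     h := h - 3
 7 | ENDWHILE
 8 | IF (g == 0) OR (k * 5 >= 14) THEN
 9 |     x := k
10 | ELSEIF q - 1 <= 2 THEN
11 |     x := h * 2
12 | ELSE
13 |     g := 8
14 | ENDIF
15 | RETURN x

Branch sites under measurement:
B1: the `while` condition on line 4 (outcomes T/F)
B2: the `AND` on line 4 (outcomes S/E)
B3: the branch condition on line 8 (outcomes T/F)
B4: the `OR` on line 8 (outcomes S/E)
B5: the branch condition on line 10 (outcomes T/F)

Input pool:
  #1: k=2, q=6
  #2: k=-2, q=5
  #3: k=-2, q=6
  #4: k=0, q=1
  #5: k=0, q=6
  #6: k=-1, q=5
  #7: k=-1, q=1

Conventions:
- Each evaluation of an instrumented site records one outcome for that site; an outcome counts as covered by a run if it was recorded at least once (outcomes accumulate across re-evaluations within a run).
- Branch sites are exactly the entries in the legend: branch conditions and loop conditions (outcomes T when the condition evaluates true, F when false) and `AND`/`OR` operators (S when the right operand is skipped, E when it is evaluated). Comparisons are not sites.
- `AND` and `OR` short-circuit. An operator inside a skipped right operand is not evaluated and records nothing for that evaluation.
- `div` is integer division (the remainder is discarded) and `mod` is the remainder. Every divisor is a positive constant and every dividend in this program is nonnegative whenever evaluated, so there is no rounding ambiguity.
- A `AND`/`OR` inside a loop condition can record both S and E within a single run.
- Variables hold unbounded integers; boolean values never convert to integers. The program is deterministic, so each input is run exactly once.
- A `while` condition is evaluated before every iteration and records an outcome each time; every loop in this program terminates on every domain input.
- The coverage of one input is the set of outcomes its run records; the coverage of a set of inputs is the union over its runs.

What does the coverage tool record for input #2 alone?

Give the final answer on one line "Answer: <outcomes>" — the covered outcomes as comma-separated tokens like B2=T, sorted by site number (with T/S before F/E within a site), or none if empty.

Simulating input #2 (k=-2, q=5) step by step:
  B2->E, B1->T, B2->E, B1->F, B4->E, B3->F, B5->F
as a set, this run covers: B1=T, B1=F, B2=E, B3=F, B4=E, B5=F

Answer: B1=T, B1=F, B2=E, B3=F, B4=E, B5=F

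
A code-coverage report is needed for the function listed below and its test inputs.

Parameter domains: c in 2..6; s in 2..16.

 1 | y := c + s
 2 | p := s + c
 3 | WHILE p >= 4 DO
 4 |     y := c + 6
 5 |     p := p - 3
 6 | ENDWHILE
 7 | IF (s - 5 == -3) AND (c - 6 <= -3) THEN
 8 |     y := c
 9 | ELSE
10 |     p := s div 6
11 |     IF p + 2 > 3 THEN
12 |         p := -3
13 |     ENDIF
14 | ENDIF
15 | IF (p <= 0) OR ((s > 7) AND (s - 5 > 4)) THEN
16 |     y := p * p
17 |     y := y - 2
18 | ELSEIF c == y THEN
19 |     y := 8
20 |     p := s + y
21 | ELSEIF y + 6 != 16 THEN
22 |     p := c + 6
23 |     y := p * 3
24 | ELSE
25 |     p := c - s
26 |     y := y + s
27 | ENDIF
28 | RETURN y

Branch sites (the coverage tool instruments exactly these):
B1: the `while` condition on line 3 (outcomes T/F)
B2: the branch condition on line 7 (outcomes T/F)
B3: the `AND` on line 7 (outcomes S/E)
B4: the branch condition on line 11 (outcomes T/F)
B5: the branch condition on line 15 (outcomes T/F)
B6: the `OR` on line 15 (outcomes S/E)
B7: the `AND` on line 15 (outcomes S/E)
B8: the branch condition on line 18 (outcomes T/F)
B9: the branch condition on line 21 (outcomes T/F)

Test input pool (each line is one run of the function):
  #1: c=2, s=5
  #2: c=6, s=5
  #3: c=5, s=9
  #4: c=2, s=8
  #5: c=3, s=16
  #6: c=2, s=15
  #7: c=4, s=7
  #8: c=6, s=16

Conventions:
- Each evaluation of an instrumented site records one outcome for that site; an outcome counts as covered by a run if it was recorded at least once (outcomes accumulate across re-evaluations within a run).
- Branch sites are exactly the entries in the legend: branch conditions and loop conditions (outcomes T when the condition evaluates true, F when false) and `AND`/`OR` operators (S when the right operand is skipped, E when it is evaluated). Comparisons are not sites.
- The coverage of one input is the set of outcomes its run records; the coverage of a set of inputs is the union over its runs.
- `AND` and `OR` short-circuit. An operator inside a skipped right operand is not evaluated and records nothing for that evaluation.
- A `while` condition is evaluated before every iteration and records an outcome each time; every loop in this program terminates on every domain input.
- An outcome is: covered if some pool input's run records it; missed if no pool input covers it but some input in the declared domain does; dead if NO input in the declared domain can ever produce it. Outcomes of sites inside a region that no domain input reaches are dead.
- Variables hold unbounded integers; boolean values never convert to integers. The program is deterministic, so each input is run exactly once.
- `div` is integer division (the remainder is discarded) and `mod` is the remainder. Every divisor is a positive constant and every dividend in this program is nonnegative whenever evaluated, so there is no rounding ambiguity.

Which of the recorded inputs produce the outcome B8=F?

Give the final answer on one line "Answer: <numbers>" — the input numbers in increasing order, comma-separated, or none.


input #1 (c=2, s=5): does not record B8=F
input #2 (c=6, s=5): does not record B8=F
input #3 (c=5, s=9): records B8=F
input #4 (c=2, s=8): records B8=F
input #5 (c=3, s=16): does not record B8=F
input #6 (c=2, s=15): does not record B8=F
input #7 (c=4, s=7): records B8=F
input #8 (c=6, s=16): does not record B8=F
Answer: 3, 4, 7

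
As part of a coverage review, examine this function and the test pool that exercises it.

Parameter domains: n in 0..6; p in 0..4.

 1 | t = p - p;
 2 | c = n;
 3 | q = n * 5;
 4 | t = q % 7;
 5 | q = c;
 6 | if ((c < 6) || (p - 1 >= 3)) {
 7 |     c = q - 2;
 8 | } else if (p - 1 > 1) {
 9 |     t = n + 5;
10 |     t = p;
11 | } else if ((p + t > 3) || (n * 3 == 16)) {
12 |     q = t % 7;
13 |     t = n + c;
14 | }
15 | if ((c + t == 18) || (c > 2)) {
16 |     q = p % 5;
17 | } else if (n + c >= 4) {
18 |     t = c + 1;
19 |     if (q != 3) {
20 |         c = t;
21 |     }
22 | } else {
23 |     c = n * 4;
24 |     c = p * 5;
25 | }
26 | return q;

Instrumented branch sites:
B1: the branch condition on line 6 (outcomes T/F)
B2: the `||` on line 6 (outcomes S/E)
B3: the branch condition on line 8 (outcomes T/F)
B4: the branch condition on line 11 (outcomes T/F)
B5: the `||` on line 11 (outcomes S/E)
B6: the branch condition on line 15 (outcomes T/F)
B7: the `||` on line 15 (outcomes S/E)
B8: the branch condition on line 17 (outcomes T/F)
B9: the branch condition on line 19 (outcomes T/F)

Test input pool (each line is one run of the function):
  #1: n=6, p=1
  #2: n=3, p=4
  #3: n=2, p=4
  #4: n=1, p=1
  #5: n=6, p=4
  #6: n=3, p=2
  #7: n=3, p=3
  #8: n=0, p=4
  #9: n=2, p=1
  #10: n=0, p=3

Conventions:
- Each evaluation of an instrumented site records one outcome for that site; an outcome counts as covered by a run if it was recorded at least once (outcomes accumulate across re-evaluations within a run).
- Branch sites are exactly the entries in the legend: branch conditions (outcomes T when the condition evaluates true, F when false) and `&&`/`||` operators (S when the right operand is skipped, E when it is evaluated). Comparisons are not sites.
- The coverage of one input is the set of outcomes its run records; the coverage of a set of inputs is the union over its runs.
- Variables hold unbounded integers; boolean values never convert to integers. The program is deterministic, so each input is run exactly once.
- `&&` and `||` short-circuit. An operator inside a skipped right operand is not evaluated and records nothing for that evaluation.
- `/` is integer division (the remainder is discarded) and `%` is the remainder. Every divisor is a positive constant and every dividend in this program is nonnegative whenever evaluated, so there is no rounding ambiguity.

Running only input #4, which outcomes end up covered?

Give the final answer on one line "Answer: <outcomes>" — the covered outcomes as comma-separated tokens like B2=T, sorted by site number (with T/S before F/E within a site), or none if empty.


Tracing the run of input #4 (n=1, p=1):
  B2->S, B1->T, B7->E, B6->F, B8->F
collecting distinct outcomes: B1=T, B2=S, B6=F, B7=E, B8=F
Answer: B1=T, B2=S, B6=F, B7=E, B8=F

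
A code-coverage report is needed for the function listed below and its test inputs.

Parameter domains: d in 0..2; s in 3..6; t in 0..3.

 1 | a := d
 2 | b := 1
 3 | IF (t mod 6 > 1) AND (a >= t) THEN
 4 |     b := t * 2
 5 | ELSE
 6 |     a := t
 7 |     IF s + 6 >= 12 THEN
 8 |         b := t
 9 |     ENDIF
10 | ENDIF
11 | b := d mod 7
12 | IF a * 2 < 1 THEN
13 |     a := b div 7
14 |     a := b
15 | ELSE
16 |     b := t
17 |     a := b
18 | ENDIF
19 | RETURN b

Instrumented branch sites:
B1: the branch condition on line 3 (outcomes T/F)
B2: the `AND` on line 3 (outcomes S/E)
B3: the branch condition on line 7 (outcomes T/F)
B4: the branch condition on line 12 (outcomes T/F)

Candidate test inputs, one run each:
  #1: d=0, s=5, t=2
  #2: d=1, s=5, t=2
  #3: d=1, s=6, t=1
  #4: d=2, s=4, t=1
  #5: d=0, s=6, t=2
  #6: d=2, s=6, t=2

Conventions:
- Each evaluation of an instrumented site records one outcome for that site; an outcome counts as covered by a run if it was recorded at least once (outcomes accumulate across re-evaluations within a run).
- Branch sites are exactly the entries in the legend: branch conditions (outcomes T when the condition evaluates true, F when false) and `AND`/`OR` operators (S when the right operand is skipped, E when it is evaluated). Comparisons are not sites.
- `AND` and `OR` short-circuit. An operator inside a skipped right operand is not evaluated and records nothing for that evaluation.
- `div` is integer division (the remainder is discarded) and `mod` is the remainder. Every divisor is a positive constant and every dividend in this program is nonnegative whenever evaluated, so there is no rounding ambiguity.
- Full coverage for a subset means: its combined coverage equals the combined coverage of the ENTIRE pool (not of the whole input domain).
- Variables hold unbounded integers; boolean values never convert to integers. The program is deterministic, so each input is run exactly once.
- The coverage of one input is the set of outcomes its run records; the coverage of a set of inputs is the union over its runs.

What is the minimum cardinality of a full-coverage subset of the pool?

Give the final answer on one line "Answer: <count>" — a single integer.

input #1, d=0, s=5, t=2: events B2->E, B1->F, B3->F, B4->F; outcomes B1=F, B2=E, B3=F, B4=F
input #2, d=1, s=5, t=2: events B2->E, B1->F, B3->F, B4->F; outcomes B1=F, B2=E, B3=F, B4=F
input #3, d=1, s=6, t=1: events B2->S, B1->F, B3->T, B4->F; outcomes B1=F, B2=S, B3=T, B4=F
input #4, d=2, s=4, t=1: events B2->S, B1->F, B3->F, B4->F; outcomes B1=F, B2=S, B3=F, B4=F
input #5, d=0, s=6, t=2: events B2->E, B1->F, B3->T, B4->F; outcomes B1=F, B2=E, B3=T, B4=F
input #6, d=2, s=6, t=2: events B2->E, B1->T, B4->F; outcomes B1=T, B2=E, B4=F
pool-wide coverage (7 outcomes): B1=T, B1=F, B2=S, B2=E, B3=T, B3=F, B4=F
no size-1 subset reaches all 7 outcomes (best union: 4/7)
no size-2 subset reaches all 7 outcomes (best union: 6/7)
size 3: inputs {1, 3, 6} cover all 7 outcomes, and no lexicographically smaller subset of this size does

Answer: 3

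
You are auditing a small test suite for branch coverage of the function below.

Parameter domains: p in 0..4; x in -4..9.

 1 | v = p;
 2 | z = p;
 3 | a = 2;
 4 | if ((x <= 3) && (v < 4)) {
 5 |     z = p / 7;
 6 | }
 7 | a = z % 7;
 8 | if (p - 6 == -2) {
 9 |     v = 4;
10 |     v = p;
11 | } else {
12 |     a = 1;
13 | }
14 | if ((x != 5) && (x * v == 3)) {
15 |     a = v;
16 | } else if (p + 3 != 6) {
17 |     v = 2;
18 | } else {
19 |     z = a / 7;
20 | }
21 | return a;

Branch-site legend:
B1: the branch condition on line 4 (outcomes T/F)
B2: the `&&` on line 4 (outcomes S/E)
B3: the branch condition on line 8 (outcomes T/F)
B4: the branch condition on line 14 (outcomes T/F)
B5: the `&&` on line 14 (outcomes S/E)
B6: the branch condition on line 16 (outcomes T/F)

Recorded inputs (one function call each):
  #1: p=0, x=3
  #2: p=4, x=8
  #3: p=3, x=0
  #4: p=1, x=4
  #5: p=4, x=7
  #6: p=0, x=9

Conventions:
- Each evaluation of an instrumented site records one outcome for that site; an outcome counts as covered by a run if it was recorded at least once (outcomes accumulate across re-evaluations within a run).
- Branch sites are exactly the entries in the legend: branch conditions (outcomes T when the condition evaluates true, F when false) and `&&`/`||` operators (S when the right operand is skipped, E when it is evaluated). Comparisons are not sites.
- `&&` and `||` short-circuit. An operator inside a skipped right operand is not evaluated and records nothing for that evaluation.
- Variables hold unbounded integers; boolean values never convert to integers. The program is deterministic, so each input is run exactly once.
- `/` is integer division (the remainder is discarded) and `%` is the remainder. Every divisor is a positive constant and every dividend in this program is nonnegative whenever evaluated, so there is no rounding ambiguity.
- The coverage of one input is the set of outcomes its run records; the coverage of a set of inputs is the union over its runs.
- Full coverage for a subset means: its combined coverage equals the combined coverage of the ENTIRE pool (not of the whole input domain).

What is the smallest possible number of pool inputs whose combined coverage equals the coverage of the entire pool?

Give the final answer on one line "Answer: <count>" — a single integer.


input #1, p=0, x=3: events B2->E, B1->T, B3->F, B5->E, B4->F, B6->T; outcomes B1=T, B2=E, B3=F, B4=F, B5=E, B6=T
input #2, p=4, x=8: events B2->S, B1->F, B3->T, B5->E, B4->F, B6->T; outcomes B1=F, B2=S, B3=T, B4=F, B5=E, B6=T
input #3, p=3, x=0: events B2->E, B1->T, B3->F, B5->E, B4->F, B6->F; outcomes B1=T, B2=E, B3=F, B4=F, B5=E, B6=F
input #4, p=1, x=4: events B2->S, B1->F, B3->F, B5->E, B4->F, B6->T; outcomes B1=F, B2=S, B3=F, B4=F, B5=E, B6=T
input #5, p=4, x=7: events B2->S, B1->F, B3->T, B5->E, B4->F, B6->T; outcomes B1=F, B2=S, B3=T, B4=F, B5=E, B6=T
input #6, p=0, x=9: events B2->S, B1->F, B3->F, B5->E, B4->F, B6->T; outcomes B1=F, B2=S, B3=F, B4=F, B5=E, B6=T
pool-wide coverage (10 outcomes): B1=T, B1=F, B2=S, B2=E, B3=T, B3=F, B4=F, B5=E, B6=T, B6=F
no size-1 subset reaches all 10 outcomes (best union: 6/10)
size 2: inputs {2, 3} cover all 10 outcomes, and no lexicographically smaller subset of this size does
Answer: 2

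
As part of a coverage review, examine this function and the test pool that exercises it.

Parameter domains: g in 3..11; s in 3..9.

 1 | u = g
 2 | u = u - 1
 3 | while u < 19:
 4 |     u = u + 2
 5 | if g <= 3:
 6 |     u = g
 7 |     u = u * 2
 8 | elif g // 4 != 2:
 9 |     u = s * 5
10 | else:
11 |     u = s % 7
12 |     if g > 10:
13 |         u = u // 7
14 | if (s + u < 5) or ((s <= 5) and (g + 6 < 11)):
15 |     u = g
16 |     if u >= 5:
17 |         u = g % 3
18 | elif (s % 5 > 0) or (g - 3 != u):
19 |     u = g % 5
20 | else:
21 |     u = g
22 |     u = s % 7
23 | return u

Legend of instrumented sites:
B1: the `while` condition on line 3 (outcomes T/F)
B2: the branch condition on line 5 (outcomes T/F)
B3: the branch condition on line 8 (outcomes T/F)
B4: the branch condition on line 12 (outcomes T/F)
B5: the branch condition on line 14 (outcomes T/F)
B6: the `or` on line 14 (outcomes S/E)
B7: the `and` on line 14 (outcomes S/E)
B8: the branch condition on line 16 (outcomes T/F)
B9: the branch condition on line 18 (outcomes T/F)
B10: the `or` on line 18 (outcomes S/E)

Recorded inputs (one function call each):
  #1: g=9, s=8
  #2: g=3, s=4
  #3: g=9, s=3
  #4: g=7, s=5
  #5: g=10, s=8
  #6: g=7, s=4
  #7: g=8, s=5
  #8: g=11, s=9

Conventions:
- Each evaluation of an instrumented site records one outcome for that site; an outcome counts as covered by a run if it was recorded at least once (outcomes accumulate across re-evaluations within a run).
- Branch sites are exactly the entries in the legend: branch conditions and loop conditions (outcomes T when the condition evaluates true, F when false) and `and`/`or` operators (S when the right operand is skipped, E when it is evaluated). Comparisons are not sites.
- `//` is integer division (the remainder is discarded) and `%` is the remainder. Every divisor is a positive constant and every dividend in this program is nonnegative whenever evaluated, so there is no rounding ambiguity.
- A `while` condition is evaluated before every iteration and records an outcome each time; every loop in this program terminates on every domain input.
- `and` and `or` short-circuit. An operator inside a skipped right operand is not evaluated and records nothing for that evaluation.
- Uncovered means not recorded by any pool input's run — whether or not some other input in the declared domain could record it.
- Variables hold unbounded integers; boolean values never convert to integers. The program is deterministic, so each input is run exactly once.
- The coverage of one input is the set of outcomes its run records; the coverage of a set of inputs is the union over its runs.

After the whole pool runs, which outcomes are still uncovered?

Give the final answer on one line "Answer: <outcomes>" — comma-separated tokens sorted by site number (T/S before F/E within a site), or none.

#1 (g=9, s=8) -> B1->T, B1->T, B1->T, B1->T, B1->T, B1->T, B1->F, B2->F, B3->F, B4->F, B6->E, B7->S, B5->F, B10->S, ...; covered: B1=T, B1=F, B2=F, B3=F, B4=F, B5=F, B6=E, B7=S, B9=T, B10=S
#2 (g=3, s=4) -> B1->T, B1->T, B1->T, B1->T, B1->T, B1->T, B1->T, B1->T, B1->T, B1->F, B2->T, B6->E, B7->E, B5->T, ...; covered: B1=T, B1=F, B2=T, B5=T, B6=E, B7=E, B8=F
#3 (g=9, s=3) -> B1->T, B1->T, B1->T, B1->T, B1->T, B1->T, B1->F, B2->F, B3->F, B4->F, B6->E, B7->E, B5->F, B10->S, ...; covered: B1=T, B1=F, B2=F, B3=F, B4=F, B5=F, B6=E, B7=E, B9=T, B10=S
#4 (g=7, s=5) -> B1->T, B1->T, B1->T, B1->T, B1->T, B1->T, B1->T, B1->F, B2->F, B3->T, B6->E, B7->E, B5->F, B10->E, ...; covered: B1=T, B1=F, B2=F, B3=T, B5=F, B6=E, B7=E, B9=T, B10=E
#5 (g=10, s=8) -> B1->T, B1->T, B1->T, B1->T, B1->T, B1->F, B2->F, B3->F, B4->F, B6->E, B7->S, B5->F, B10->S, B9->T; covered: B1=T, B1=F, B2=F, B3=F, B4=F, B5=F, B6=E, B7=S, B9=T, B10=S
#6 (g=7, s=4) -> B1->T, B1->T, B1->T, B1->T, B1->T, B1->T, B1->T, B1->F, B2->F, B3->T, B6->E, B7->E, B5->F, B10->S, ...; covered: B1=T, B1=F, B2=F, B3=T, B5=F, B6=E, B7=E, B9=T, B10=S
#7 (g=8, s=5) -> B1->T, B1->T, B1->T, B1->T, B1->T, B1->T, B1->F, B2->F, B3->F, B4->F, B6->E, B7->E, B5->F, B10->E, ...; covered: B1=T, B1=F, B2=F, B3=F, B4=F, B5=F, B6=E, B7=E, B9=F, B10=E
#8 (g=11, s=9) -> B1->T, B1->T, B1->T, B1->T, B1->T, B1->F, B2->F, B3->F, B4->T, B6->E, B7->S, B5->F, B10->S, B9->T; covered: B1=T, B1=F, B2=F, B3=F, B4=T, B5=F, B6=E, B7=S, B9=T, B10=S
union over the pool: B1=T, B1=F, B2=T, B2=F, B3=T, B3=F, B4=T, B4=F, B5=T, B5=F, B6=E, B7=S, B7=E, B8=F, B9=T, B9=F, B10=S, B10=E
uncovered (2 of 20): B6=S, B8=T

Answer: B6=S, B8=T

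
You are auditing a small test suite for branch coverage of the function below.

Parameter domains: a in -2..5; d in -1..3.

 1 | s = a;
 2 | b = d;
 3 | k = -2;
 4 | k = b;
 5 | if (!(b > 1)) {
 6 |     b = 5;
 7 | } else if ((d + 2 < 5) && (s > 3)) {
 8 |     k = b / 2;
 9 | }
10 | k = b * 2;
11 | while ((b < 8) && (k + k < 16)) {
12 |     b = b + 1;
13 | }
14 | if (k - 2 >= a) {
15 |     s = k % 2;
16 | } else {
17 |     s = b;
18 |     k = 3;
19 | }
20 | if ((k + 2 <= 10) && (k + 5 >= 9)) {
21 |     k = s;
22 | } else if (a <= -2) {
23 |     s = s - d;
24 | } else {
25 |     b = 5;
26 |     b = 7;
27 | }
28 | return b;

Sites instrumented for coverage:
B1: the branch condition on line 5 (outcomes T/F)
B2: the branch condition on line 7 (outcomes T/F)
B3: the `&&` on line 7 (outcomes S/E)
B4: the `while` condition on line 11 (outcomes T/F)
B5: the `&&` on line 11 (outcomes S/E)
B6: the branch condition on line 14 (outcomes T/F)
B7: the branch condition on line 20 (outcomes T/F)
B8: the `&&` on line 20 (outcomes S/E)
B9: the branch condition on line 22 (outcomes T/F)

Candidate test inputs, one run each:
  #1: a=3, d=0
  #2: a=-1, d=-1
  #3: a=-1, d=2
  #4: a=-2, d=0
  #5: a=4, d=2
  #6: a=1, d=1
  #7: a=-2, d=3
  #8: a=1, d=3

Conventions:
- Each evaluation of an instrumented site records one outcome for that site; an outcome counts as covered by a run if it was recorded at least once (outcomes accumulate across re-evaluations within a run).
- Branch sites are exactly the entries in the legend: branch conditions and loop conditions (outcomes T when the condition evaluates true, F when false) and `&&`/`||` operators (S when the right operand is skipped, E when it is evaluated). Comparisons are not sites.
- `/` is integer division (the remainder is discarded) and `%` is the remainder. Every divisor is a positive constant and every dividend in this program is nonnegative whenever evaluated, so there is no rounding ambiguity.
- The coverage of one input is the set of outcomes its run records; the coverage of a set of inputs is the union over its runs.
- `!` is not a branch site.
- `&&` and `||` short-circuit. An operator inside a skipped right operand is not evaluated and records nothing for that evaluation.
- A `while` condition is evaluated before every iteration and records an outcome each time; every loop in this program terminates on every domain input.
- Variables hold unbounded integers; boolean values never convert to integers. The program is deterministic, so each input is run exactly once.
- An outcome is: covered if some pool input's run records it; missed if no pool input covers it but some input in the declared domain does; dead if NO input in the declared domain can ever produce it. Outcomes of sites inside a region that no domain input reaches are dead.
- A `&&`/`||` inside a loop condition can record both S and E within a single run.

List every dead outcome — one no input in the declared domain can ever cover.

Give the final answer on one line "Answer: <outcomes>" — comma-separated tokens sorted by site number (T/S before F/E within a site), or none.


running all 40 domain inputs and tallying outcomes:
  reachable outcomes have witnesses, e.g. B1=T (e.g. a=-2, d=-1), B1=F (e.g. a=-2, d=2), B2=T (e.g. a=4, d=2), B2=F (e.g. a=-2, d=2)
Answer: none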